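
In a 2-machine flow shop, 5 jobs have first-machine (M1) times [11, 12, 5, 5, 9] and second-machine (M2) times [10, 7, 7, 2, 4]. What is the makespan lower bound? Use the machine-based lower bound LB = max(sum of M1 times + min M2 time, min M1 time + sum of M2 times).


LB1 = sum(M1 times) + min(M2 times) = 42 + 2 = 44
LB2 = min(M1 times) + sum(M2 times) = 5 + 30 = 35
Lower bound = max(LB1, LB2) = max(44, 35) = 44

44


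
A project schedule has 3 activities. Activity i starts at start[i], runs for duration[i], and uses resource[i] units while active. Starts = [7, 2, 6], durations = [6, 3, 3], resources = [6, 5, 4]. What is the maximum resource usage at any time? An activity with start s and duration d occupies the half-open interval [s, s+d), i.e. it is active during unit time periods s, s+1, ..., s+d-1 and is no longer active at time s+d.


Each activity i is active on [start_i, start_i + duration_i).
Compute total resource usage per time slot:
  t=0: active resources = [], total = 0
  t=1: active resources = [], total = 0
  t=2: active resources = [5], total = 5
  t=3: active resources = [5], total = 5
  t=4: active resources = [5], total = 5
  t=5: active resources = [], total = 0
  t=6: active resources = [4], total = 4
  t=7: active resources = [6, 4], total = 10
  t=8: active resources = [6, 4], total = 10
  t=9: active resources = [6], total = 6
  t=10: active resources = [6], total = 6
  t=11: active resources = [6], total = 6
  t=12: active resources = [6], total = 6
Peak resource demand = 10

10


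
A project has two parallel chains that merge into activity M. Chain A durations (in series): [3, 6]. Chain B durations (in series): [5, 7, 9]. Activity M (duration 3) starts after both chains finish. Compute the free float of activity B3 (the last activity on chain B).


ES(B3) = sum of predecessors on chain B = 12
EF(B3) = ES + duration = 12 + 9 = 21
Successor of B3 is M. ES(M) = max(sum(A), sum(B)) = max(9, 21) = 21
Free float = ES(successor) - EF(current) = 21 - 21 = 0

0


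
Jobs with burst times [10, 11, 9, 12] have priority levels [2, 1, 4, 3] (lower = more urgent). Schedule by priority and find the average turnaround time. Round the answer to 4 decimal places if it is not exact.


Sort by priority (ascending = highest first):
Order: [(1, 11), (2, 10), (3, 12), (4, 9)]
Completion times:
  Priority 1, burst=11, C=11
  Priority 2, burst=10, C=21
  Priority 3, burst=12, C=33
  Priority 4, burst=9, C=42
Average turnaround = 107/4 = 26.75

26.75


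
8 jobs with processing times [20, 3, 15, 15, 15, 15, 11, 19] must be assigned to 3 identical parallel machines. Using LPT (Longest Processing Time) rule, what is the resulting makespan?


Sort jobs in decreasing order (LPT): [20, 19, 15, 15, 15, 15, 11, 3]
Assign each job to the least loaded machine:
  Machine 1: jobs [20, 15], load = 35
  Machine 2: jobs [19, 15, 3], load = 37
  Machine 3: jobs [15, 15, 11], load = 41
Makespan = max load = 41

41


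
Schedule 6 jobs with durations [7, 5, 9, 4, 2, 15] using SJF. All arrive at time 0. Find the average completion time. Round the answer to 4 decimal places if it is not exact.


SJF order (ascending): [2, 4, 5, 7, 9, 15]
Completion times:
  Job 1: burst=2, C=2
  Job 2: burst=4, C=6
  Job 3: burst=5, C=11
  Job 4: burst=7, C=18
  Job 5: burst=9, C=27
  Job 6: burst=15, C=42
Average completion = 106/6 = 17.6667

17.6667


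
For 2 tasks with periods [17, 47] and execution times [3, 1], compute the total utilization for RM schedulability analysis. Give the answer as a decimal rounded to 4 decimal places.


Compute individual utilizations (exact fractions):
  Task 1: C/T = 3/17 (approx. 0.1765)
  Task 2: C/T = 1/47 (approx. 0.0213)
Total utilization U = 3/17 + 1/47 = 158/799
Rounded to 4 decimal places: U = 0.1977
RM (Liu & Layland) bound for 2 tasks = 0.828427; compare with U = 158/799 (approx. 0.197747)
U <= bound, so schedulable by RM sufficient condition.

0.1977


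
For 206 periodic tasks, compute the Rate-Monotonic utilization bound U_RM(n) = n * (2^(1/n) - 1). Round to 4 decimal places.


Compute 2^(1/206) = 1.0033704594
Subtract 1: 1.0033704594 - 1 = 0.0033704594
Multiply by n: 206 * 0.0033704594 = 0.6943146364
Round to 4 dp: 0.6943

0.6943


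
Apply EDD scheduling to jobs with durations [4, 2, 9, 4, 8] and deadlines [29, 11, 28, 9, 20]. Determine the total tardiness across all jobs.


Sort by due date (EDD order): [(4, 9), (2, 11), (8, 20), (9, 28), (4, 29)]
Compute completion times and tardiness:
  Job 1: p=4, d=9, C=4, tardiness=max(0,4-9)=0
  Job 2: p=2, d=11, C=6, tardiness=max(0,6-11)=0
  Job 3: p=8, d=20, C=14, tardiness=max(0,14-20)=0
  Job 4: p=9, d=28, C=23, tardiness=max(0,23-28)=0
  Job 5: p=4, d=29, C=27, tardiness=max(0,27-29)=0
Total tardiness = 0

0


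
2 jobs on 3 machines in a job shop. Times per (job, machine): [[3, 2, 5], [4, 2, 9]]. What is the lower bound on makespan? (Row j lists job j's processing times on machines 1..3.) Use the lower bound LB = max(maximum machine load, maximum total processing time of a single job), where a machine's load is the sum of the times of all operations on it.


Machine loads:
  Machine 1: 3 + 4 = 7
  Machine 2: 2 + 2 = 4
  Machine 3: 5 + 9 = 14
Max machine load = 14
Job totals:
  Job 1: 10
  Job 2: 15
Max job total = 15
Lower bound = max(14, 15) = 15

15


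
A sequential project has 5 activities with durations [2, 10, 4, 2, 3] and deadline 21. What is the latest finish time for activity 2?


LF(activity 2) = deadline - sum of successor durations
Successors: activities 3 through 5 with durations [4, 2, 3]
Sum of successor durations = 9
LF = 21 - 9 = 12

12


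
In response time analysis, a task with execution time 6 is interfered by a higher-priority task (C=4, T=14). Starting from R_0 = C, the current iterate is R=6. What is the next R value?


R_next = C + ceil(R_prev / T_hp) * C_hp
ceil(6 / 14) = ceil(0.4286) = 1
Interference = 1 * 4 = 4
R_next = 6 + 4 = 10

10


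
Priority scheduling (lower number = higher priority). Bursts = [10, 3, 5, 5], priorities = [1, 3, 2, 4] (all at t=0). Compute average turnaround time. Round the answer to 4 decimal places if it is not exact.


Sort by priority (ascending = highest first):
Order: [(1, 10), (2, 5), (3, 3), (4, 5)]
Completion times:
  Priority 1, burst=10, C=10
  Priority 2, burst=5, C=15
  Priority 3, burst=3, C=18
  Priority 4, burst=5, C=23
Average turnaround = 66/4 = 16.5

16.5


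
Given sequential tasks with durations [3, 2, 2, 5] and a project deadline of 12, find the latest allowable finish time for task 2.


LF(activity 2) = deadline - sum of successor durations
Successors: activities 3 through 4 with durations [2, 5]
Sum of successor durations = 7
LF = 12 - 7 = 5

5


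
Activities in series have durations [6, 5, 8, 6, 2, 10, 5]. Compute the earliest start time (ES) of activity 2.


Activity 2 starts after activities 1 through 1 complete.
Predecessor durations: [6]
ES = 6 = 6

6


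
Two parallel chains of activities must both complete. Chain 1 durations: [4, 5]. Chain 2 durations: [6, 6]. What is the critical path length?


Path A total = 4 + 5 = 9
Path B total = 6 + 6 = 12
Critical path = longest path = max(9, 12) = 12

12


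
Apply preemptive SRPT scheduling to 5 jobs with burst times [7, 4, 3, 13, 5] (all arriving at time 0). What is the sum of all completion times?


Since all jobs arrive at t=0, SRPT equals SPT ordering.
SPT order: [3, 4, 5, 7, 13]
Completion times:
  Job 1: p=3, C=3
  Job 2: p=4, C=7
  Job 3: p=5, C=12
  Job 4: p=7, C=19
  Job 5: p=13, C=32
Total completion time = 3 + 7 + 12 + 19 + 32 = 73

73


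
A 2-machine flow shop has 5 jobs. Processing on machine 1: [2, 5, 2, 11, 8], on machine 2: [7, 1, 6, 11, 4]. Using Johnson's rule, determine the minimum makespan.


Apply Johnson's rule:
  Group 1 (a <= b): [(1, 2, 7), (3, 2, 6), (4, 11, 11)]
  Group 2 (a > b): [(5, 8, 4), (2, 5, 1)]
Optimal job order: [1, 3, 4, 5, 2]
Schedule:
  Job 1: M1 done at 2, M2 done at 9
  Job 3: M1 done at 4, M2 done at 15
  Job 4: M1 done at 15, M2 done at 26
  Job 5: M1 done at 23, M2 done at 30
  Job 2: M1 done at 28, M2 done at 31
Makespan = 31

31


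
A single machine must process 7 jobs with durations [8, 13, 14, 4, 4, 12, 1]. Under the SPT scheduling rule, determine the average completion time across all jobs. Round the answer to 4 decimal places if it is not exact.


Sort jobs by processing time (SPT order): [1, 4, 4, 8, 12, 13, 14]
Compute completion times sequentially:
  Job 1: processing = 1, completes at 1
  Job 2: processing = 4, completes at 5
  Job 3: processing = 4, completes at 9
  Job 4: processing = 8, completes at 17
  Job 5: processing = 12, completes at 29
  Job 6: processing = 13, completes at 42
  Job 7: processing = 14, completes at 56
Sum of completion times = 159
Average completion time = 159/7 = 22.7143

22.7143


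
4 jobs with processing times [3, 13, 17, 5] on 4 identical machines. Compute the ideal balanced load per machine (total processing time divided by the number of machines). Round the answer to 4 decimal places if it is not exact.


Total processing time = 3 + 13 + 17 + 5 = 38
Number of machines = 4
Ideal balanced load = 38 / 4 = 9.5

9.5


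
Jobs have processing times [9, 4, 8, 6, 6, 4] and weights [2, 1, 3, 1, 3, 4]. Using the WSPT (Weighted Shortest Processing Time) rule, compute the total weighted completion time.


Compute p/w ratios and sort ascending (WSPT): [(4, 4), (6, 3), (8, 3), (4, 1), (9, 2), (6, 1)]
Compute weighted completion times:
  Job (p=4,w=4): C=4, w*C=4*4=16
  Job (p=6,w=3): C=10, w*C=3*10=30
  Job (p=8,w=3): C=18, w*C=3*18=54
  Job (p=4,w=1): C=22, w*C=1*22=22
  Job (p=9,w=2): C=31, w*C=2*31=62
  Job (p=6,w=1): C=37, w*C=1*37=37
Total weighted completion time = 221

221


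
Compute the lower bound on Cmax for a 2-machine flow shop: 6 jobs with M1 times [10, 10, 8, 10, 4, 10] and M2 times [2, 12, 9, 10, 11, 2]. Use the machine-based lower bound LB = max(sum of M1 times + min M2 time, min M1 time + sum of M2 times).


LB1 = sum(M1 times) + min(M2 times) = 52 + 2 = 54
LB2 = min(M1 times) + sum(M2 times) = 4 + 46 = 50
Lower bound = max(LB1, LB2) = max(54, 50) = 54

54


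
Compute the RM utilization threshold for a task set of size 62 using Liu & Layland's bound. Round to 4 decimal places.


Compute 2^(1/62) = 1.0112425207
Subtract 1: 1.0112425207 - 1 = 0.0112425207
Multiply by n: 62 * 0.0112425207 = 0.6970362834
Round to 4 dp: 0.6970

0.6970


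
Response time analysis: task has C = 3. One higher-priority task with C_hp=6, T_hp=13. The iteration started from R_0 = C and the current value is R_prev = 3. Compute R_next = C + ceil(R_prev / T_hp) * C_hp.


R_next = C + ceil(R_prev / T_hp) * C_hp
ceil(3 / 13) = ceil(0.2308) = 1
Interference = 1 * 6 = 6
R_next = 3 + 6 = 9

9


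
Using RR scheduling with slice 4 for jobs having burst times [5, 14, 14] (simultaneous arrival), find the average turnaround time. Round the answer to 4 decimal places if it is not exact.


Time quantum = 4
Execution trace:
  J1 runs 4 units, time = 4
  J2 runs 4 units, time = 8
  J3 runs 4 units, time = 12
  J1 runs 1 units, time = 13
  J2 runs 4 units, time = 17
  J3 runs 4 units, time = 21
  J2 runs 4 units, time = 25
  J3 runs 4 units, time = 29
  J2 runs 2 units, time = 31
  J3 runs 2 units, time = 33
Finish times: [13, 31, 33]
Average turnaround = 77/3 = 25.6667

25.6667


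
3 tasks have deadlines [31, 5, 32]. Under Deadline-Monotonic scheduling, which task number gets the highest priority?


Sort tasks by relative deadline (ascending):
  Task 2: deadline = 5
  Task 1: deadline = 31
  Task 3: deadline = 32
Priority order (highest first): [2, 1, 3]
Highest priority task = 2

2


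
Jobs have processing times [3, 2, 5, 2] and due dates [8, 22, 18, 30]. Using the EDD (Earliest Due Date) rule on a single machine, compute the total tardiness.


Sort by due date (EDD order): [(3, 8), (5, 18), (2, 22), (2, 30)]
Compute completion times and tardiness:
  Job 1: p=3, d=8, C=3, tardiness=max(0,3-8)=0
  Job 2: p=5, d=18, C=8, tardiness=max(0,8-18)=0
  Job 3: p=2, d=22, C=10, tardiness=max(0,10-22)=0
  Job 4: p=2, d=30, C=12, tardiness=max(0,12-30)=0
Total tardiness = 0

0


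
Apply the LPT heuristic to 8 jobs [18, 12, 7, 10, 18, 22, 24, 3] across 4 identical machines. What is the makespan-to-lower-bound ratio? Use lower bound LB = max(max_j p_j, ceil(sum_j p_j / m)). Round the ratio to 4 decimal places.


LPT order: [24, 22, 18, 18, 12, 10, 7, 3]
Machine loads after assignment: [27, 29, 30, 28]
LPT makespan = 30
Lower bound = max(max_job, ceil(total/4)) = max(24, 29) = 29
Ratio = 30 / 29 = 1.0345

1.0345


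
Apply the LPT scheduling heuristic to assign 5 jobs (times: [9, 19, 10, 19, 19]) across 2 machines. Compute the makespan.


Sort jobs in decreasing order (LPT): [19, 19, 19, 10, 9]
Assign each job to the least loaded machine:
  Machine 1: jobs [19, 19], load = 38
  Machine 2: jobs [19, 10, 9], load = 38
Makespan = max load = 38

38


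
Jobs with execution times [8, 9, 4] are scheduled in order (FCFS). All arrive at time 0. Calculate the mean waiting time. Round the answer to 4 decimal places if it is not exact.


FCFS order (as given): [8, 9, 4]
Waiting times:
  Job 1: wait = 0
  Job 2: wait = 8
  Job 3: wait = 17
Sum of waiting times = 25
Average waiting time = 25/3 = 8.3333

8.3333


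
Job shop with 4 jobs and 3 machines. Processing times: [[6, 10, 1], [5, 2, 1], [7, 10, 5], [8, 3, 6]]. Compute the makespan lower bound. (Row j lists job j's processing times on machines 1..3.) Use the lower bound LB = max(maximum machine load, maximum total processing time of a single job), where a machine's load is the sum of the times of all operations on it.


Machine loads:
  Machine 1: 6 + 5 + 7 + 8 = 26
  Machine 2: 10 + 2 + 10 + 3 = 25
  Machine 3: 1 + 1 + 5 + 6 = 13
Max machine load = 26
Job totals:
  Job 1: 17
  Job 2: 8
  Job 3: 22
  Job 4: 17
Max job total = 22
Lower bound = max(26, 22) = 26

26


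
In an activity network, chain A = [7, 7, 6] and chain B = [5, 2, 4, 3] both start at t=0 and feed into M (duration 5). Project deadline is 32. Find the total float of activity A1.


Forward pass: ES(A1) = sum of predecessors on chain A = 0
EF = ES + duration = 0 + 7 = 7
Backward pass: LF(M) = deadline = 32; LS(M) = 32 - 5 = 27
LF(A1) = LS(M) - sum(successors on chain A) = 27 - 13 = 14
LS = LF - duration = 14 - 7 = 7
Total float = LS - ES = 7 - 0 = 7

7


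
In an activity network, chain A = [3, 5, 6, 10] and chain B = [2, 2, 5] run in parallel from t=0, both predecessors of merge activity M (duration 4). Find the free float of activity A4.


ES(A4) = sum of predecessors on chain A = 14
EF(A4) = ES + duration = 14 + 10 = 24
Successor of A4 is M. ES(M) = max(sum(A), sum(B)) = max(24, 9) = 24
Free float = ES(successor) - EF(current) = 24 - 24 = 0

0


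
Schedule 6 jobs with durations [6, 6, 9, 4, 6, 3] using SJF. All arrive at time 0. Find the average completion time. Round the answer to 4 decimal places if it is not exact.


SJF order (ascending): [3, 4, 6, 6, 6, 9]
Completion times:
  Job 1: burst=3, C=3
  Job 2: burst=4, C=7
  Job 3: burst=6, C=13
  Job 4: burst=6, C=19
  Job 5: burst=6, C=25
  Job 6: burst=9, C=34
Average completion = 101/6 = 16.8333

16.8333


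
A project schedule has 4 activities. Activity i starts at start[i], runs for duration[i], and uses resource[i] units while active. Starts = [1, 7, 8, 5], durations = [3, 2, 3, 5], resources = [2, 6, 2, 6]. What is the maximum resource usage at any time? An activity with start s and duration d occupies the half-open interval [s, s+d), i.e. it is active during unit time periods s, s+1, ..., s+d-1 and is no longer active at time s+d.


Each activity i is active on [start_i, start_i + duration_i).
Compute total resource usage per time slot:
  t=0: active resources = [], total = 0
  t=1: active resources = [2], total = 2
  t=2: active resources = [2], total = 2
  t=3: active resources = [2], total = 2
  t=4: active resources = [], total = 0
  t=5: active resources = [6], total = 6
  t=6: active resources = [6], total = 6
  t=7: active resources = [6, 6], total = 12
  t=8: active resources = [6, 2, 6], total = 14
  t=9: active resources = [2, 6], total = 8
  t=10: active resources = [2], total = 2
Peak resource demand = 14

14


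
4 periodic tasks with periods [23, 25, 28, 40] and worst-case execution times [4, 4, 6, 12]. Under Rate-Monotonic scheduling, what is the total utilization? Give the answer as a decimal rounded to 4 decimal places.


Compute individual utilizations (exact fractions):
  Task 1: C/T = 4/23 (approx. 0.1739)
  Task 2: C/T = 4/25 (approx. 0.16)
  Task 3: C/T = 6/28 = 3/14 (approx. 0.2143)
  Task 4: C/T = 12/40 = 3/10 (approx. 0.3)
Total utilization U = 4/23 + 4/25 + 3/14 + 3/10 = 3414/4025
Rounded to 4 decimal places: U = 0.8482
RM (Liu & Layland) bound for 4 tasks = 0.756828; compare with U = 3414/4025 (approx. 0.848199)
bound < U <= 1, so the RM sufficient condition is not met (inconclusive; an exact test such as response-time analysis is needed).

0.8482


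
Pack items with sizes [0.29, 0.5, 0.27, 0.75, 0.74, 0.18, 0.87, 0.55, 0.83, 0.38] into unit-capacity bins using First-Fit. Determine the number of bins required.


Place items sequentially using First-Fit:
  Item 0.29 -> new Bin 1
  Item 0.5 -> Bin 1 (now 0.79)
  Item 0.27 -> new Bin 2
  Item 0.75 -> new Bin 3
  Item 0.74 -> new Bin 4
  Item 0.18 -> Bin 1 (now 0.97)
  Item 0.87 -> new Bin 5
  Item 0.55 -> Bin 2 (now 0.82)
  Item 0.83 -> new Bin 6
  Item 0.38 -> new Bin 7
Total bins used = 7

7


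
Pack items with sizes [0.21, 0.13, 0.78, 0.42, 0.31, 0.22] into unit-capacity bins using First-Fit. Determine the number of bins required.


Place items sequentially using First-Fit:
  Item 0.21 -> new Bin 1
  Item 0.13 -> Bin 1 (now 0.34)
  Item 0.78 -> new Bin 2
  Item 0.42 -> Bin 1 (now 0.76)
  Item 0.31 -> new Bin 3
  Item 0.22 -> Bin 1 (now 0.98)
Total bins used = 3

3


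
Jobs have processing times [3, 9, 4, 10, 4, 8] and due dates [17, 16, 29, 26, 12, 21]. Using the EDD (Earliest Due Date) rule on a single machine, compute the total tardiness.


Sort by due date (EDD order): [(4, 12), (9, 16), (3, 17), (8, 21), (10, 26), (4, 29)]
Compute completion times and tardiness:
  Job 1: p=4, d=12, C=4, tardiness=max(0,4-12)=0
  Job 2: p=9, d=16, C=13, tardiness=max(0,13-16)=0
  Job 3: p=3, d=17, C=16, tardiness=max(0,16-17)=0
  Job 4: p=8, d=21, C=24, tardiness=max(0,24-21)=3
  Job 5: p=10, d=26, C=34, tardiness=max(0,34-26)=8
  Job 6: p=4, d=29, C=38, tardiness=max(0,38-29)=9
Total tardiness = 20

20


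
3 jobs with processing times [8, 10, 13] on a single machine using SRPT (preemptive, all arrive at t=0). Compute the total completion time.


Since all jobs arrive at t=0, SRPT equals SPT ordering.
SPT order: [8, 10, 13]
Completion times:
  Job 1: p=8, C=8
  Job 2: p=10, C=18
  Job 3: p=13, C=31
Total completion time = 8 + 18 + 31 = 57

57


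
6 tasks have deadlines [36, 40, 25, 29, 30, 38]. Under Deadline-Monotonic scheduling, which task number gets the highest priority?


Sort tasks by relative deadline (ascending):
  Task 3: deadline = 25
  Task 4: deadline = 29
  Task 5: deadline = 30
  Task 1: deadline = 36
  Task 6: deadline = 38
  Task 2: deadline = 40
Priority order (highest first): [3, 4, 5, 1, 6, 2]
Highest priority task = 3

3


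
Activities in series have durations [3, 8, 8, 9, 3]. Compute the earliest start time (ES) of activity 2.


Activity 2 starts after activities 1 through 1 complete.
Predecessor durations: [3]
ES = 3 = 3

3


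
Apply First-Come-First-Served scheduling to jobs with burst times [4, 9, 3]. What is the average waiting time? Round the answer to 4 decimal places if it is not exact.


FCFS order (as given): [4, 9, 3]
Waiting times:
  Job 1: wait = 0
  Job 2: wait = 4
  Job 3: wait = 13
Sum of waiting times = 17
Average waiting time = 17/3 = 5.6667

5.6667


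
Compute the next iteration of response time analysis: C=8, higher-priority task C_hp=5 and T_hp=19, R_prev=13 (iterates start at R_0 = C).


R_next = C + ceil(R_prev / T_hp) * C_hp
ceil(13 / 19) = ceil(0.6842) = 1
Interference = 1 * 5 = 5
R_next = 8 + 5 = 13
R_next = R_prev, so the iteration has converged (response time = 13).

13


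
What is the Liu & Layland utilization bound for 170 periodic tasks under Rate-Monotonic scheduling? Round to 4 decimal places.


Compute 2^(1/170) = 1.0040856600
Subtract 1: 1.0040856600 - 1 = 0.0040856600
Multiply by n: 170 * 0.0040856600 = 0.6945622000
Round to 4 dp: 0.6946

0.6946


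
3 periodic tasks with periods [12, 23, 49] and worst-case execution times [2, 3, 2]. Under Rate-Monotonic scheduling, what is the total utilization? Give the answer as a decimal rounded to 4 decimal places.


Compute individual utilizations (exact fractions):
  Task 1: C/T = 2/12 = 1/6 (approx. 0.1667)
  Task 2: C/T = 3/23 (approx. 0.1304)
  Task 3: C/T = 2/49 (approx. 0.0408)
Total utilization U = 1/6 + 3/23 + 2/49 = 2285/6762
Rounded to 4 decimal places: U = 0.3379
RM (Liu & Layland) bound for 3 tasks = 0.779763; compare with U = 2285/6762 (approx. 0.337918)
U <= bound, so schedulable by RM sufficient condition.

0.3379


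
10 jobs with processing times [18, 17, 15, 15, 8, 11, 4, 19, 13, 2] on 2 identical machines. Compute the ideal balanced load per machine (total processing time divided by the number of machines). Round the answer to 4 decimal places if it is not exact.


Total processing time = 18 + 17 + 15 + 15 + 8 + 11 + 4 + 19 + 13 + 2 = 122
Number of machines = 2
Ideal balanced load = 122 / 2 = 61.0

61.0


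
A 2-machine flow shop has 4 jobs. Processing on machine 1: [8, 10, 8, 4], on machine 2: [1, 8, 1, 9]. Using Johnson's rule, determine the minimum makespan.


Apply Johnson's rule:
  Group 1 (a <= b): [(4, 4, 9)]
  Group 2 (a > b): [(2, 10, 8), (1, 8, 1), (3, 8, 1)]
Optimal job order: [4, 2, 1, 3]
Schedule:
  Job 4: M1 done at 4, M2 done at 13
  Job 2: M1 done at 14, M2 done at 22
  Job 1: M1 done at 22, M2 done at 23
  Job 3: M1 done at 30, M2 done at 31
Makespan = 31

31


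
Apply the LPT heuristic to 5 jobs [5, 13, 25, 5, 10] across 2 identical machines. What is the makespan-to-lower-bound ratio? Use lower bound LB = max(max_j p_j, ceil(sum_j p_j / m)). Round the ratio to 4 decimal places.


LPT order: [25, 13, 10, 5, 5]
Machine loads after assignment: [30, 28]
LPT makespan = 30
Lower bound = max(max_job, ceil(total/2)) = max(25, 29) = 29
Ratio = 30 / 29 = 1.0345

1.0345


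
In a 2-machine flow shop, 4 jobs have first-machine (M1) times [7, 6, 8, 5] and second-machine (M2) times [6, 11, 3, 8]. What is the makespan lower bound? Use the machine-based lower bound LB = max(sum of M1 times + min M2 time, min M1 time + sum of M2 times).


LB1 = sum(M1 times) + min(M2 times) = 26 + 3 = 29
LB2 = min(M1 times) + sum(M2 times) = 5 + 28 = 33
Lower bound = max(LB1, LB2) = max(29, 33) = 33

33


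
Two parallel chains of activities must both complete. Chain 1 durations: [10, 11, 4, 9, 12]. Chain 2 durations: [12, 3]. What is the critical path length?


Path A total = 10 + 11 + 4 + 9 + 12 = 46
Path B total = 12 + 3 = 15
Critical path = longest path = max(46, 15) = 46

46


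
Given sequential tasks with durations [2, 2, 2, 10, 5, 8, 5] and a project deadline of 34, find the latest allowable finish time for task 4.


LF(activity 4) = deadline - sum of successor durations
Successors: activities 5 through 7 with durations [5, 8, 5]
Sum of successor durations = 18
LF = 34 - 18 = 16

16


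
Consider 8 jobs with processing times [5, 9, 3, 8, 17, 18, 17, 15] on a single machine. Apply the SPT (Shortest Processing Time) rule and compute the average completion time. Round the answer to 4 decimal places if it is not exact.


Sort jobs by processing time (SPT order): [3, 5, 8, 9, 15, 17, 17, 18]
Compute completion times sequentially:
  Job 1: processing = 3, completes at 3
  Job 2: processing = 5, completes at 8
  Job 3: processing = 8, completes at 16
  Job 4: processing = 9, completes at 25
  Job 5: processing = 15, completes at 40
  Job 6: processing = 17, completes at 57
  Job 7: processing = 17, completes at 74
  Job 8: processing = 18, completes at 92
Sum of completion times = 315
Average completion time = 315/8 = 39.375

39.375


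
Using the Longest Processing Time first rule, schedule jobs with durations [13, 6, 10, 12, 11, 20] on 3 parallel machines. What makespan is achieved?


Sort jobs in decreasing order (LPT): [20, 13, 12, 11, 10, 6]
Assign each job to the least loaded machine:
  Machine 1: jobs [20, 6], load = 26
  Machine 2: jobs [13, 10], load = 23
  Machine 3: jobs [12, 11], load = 23
Makespan = max load = 26

26


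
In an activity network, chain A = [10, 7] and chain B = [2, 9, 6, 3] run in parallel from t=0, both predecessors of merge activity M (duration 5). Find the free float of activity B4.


ES(B4) = sum of predecessors on chain B = 17
EF(B4) = ES + duration = 17 + 3 = 20
Successor of B4 is M. ES(M) = max(sum(A), sum(B)) = max(17, 20) = 20
Free float = ES(successor) - EF(current) = 20 - 20 = 0

0


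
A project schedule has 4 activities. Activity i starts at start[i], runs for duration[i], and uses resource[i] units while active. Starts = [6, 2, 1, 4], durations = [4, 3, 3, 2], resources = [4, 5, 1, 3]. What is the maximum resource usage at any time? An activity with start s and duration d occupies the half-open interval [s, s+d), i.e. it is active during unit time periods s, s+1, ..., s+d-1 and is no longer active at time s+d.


Each activity i is active on [start_i, start_i + duration_i).
Compute total resource usage per time slot:
  t=0: active resources = [], total = 0
  t=1: active resources = [1], total = 1
  t=2: active resources = [5, 1], total = 6
  t=3: active resources = [5, 1], total = 6
  t=4: active resources = [5, 3], total = 8
  t=5: active resources = [3], total = 3
  t=6: active resources = [4], total = 4
  t=7: active resources = [4], total = 4
  t=8: active resources = [4], total = 4
  t=9: active resources = [4], total = 4
Peak resource demand = 8

8


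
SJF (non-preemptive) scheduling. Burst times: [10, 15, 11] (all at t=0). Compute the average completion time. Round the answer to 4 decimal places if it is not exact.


SJF order (ascending): [10, 11, 15]
Completion times:
  Job 1: burst=10, C=10
  Job 2: burst=11, C=21
  Job 3: burst=15, C=36
Average completion = 67/3 = 22.3333

22.3333


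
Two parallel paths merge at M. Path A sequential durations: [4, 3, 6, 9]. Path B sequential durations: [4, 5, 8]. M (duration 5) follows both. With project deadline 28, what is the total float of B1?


Forward pass: ES(B1) = sum of predecessors on chain B = 0
EF = ES + duration = 0 + 4 = 4
Backward pass: LF(M) = deadline = 28; LS(M) = 28 - 5 = 23
LF(B1) = LS(M) - sum(successors on chain B) = 23 - 13 = 10
LS = LF - duration = 10 - 4 = 6
Total float = LS - ES = 6 - 0 = 6

6


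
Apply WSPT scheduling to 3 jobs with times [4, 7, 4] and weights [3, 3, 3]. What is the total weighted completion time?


Compute p/w ratios and sort ascending (WSPT): [(4, 3), (4, 3), (7, 3)]
Compute weighted completion times:
  Job (p=4,w=3): C=4, w*C=3*4=12
  Job (p=4,w=3): C=8, w*C=3*8=24
  Job (p=7,w=3): C=15, w*C=3*15=45
Total weighted completion time = 81

81


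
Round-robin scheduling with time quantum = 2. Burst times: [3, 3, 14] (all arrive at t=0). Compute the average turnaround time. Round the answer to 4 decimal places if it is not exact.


Time quantum = 2
Execution trace:
  J1 runs 2 units, time = 2
  J2 runs 2 units, time = 4
  J3 runs 2 units, time = 6
  J1 runs 1 units, time = 7
  J2 runs 1 units, time = 8
  J3 runs 2 units, time = 10
  J3 runs 2 units, time = 12
  J3 runs 2 units, time = 14
  J3 runs 2 units, time = 16
  J3 runs 2 units, time = 18
  J3 runs 2 units, time = 20
Finish times: [7, 8, 20]
Average turnaround = 35/3 = 11.6667

11.6667


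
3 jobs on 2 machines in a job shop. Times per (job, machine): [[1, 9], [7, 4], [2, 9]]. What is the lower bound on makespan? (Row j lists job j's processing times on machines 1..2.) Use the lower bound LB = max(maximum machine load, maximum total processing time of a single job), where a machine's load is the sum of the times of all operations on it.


Machine loads:
  Machine 1: 1 + 7 + 2 = 10
  Machine 2: 9 + 4 + 9 = 22
Max machine load = 22
Job totals:
  Job 1: 10
  Job 2: 11
  Job 3: 11
Max job total = 11
Lower bound = max(22, 11) = 22

22


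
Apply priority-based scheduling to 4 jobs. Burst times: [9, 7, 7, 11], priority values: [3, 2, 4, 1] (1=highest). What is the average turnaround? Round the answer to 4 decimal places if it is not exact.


Sort by priority (ascending = highest first):
Order: [(1, 11), (2, 7), (3, 9), (4, 7)]
Completion times:
  Priority 1, burst=11, C=11
  Priority 2, burst=7, C=18
  Priority 3, burst=9, C=27
  Priority 4, burst=7, C=34
Average turnaround = 90/4 = 22.5

22.5


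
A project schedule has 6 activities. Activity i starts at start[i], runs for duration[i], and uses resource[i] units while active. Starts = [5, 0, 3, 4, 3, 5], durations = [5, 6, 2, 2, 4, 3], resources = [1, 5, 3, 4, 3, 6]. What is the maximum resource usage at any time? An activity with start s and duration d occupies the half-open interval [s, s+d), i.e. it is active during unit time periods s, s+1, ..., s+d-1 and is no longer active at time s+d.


Each activity i is active on [start_i, start_i + duration_i).
Compute total resource usage per time slot:
  t=0: active resources = [5], total = 5
  t=1: active resources = [5], total = 5
  t=2: active resources = [5], total = 5
  t=3: active resources = [5, 3, 3], total = 11
  t=4: active resources = [5, 3, 4, 3], total = 15
  t=5: active resources = [1, 5, 4, 3, 6], total = 19
  t=6: active resources = [1, 3, 6], total = 10
  t=7: active resources = [1, 6], total = 7
  t=8: active resources = [1], total = 1
  t=9: active resources = [1], total = 1
Peak resource demand = 19

19


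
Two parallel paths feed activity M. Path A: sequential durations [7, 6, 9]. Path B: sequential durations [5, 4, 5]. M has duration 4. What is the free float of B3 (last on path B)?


ES(B3) = sum of predecessors on chain B = 9
EF(B3) = ES + duration = 9 + 5 = 14
Successor of B3 is M. ES(M) = max(sum(A), sum(B)) = max(22, 14) = 22
Free float = ES(successor) - EF(current) = 22 - 14 = 8

8


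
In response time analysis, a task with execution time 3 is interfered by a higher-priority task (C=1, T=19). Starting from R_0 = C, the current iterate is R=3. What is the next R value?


R_next = C + ceil(R_prev / T_hp) * C_hp
ceil(3 / 19) = ceil(0.1579) = 1
Interference = 1 * 1 = 1
R_next = 3 + 1 = 4

4


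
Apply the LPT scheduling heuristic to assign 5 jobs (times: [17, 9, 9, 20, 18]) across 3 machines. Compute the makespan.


Sort jobs in decreasing order (LPT): [20, 18, 17, 9, 9]
Assign each job to the least loaded machine:
  Machine 1: jobs [20], load = 20
  Machine 2: jobs [18, 9], load = 27
  Machine 3: jobs [17, 9], load = 26
Makespan = max load = 27

27


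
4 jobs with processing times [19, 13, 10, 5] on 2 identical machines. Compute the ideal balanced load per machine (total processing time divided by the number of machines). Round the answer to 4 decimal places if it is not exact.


Total processing time = 19 + 13 + 10 + 5 = 47
Number of machines = 2
Ideal balanced load = 47 / 2 = 23.5

23.5


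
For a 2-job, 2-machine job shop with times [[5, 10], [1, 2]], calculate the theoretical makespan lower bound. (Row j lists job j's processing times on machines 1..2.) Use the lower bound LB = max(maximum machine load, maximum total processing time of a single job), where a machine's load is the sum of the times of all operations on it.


Machine loads:
  Machine 1: 5 + 1 = 6
  Machine 2: 10 + 2 = 12
Max machine load = 12
Job totals:
  Job 1: 15
  Job 2: 3
Max job total = 15
Lower bound = max(12, 15) = 15

15


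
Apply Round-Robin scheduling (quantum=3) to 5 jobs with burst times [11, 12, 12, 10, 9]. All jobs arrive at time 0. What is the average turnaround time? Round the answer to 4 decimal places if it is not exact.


Time quantum = 3
Execution trace:
  J1 runs 3 units, time = 3
  J2 runs 3 units, time = 6
  J3 runs 3 units, time = 9
  J4 runs 3 units, time = 12
  J5 runs 3 units, time = 15
  J1 runs 3 units, time = 18
  J2 runs 3 units, time = 21
  J3 runs 3 units, time = 24
  J4 runs 3 units, time = 27
  J5 runs 3 units, time = 30
  J1 runs 3 units, time = 33
  J2 runs 3 units, time = 36
  J3 runs 3 units, time = 39
  J4 runs 3 units, time = 42
  J5 runs 3 units, time = 45
  J1 runs 2 units, time = 47
  J2 runs 3 units, time = 50
  J3 runs 3 units, time = 53
  J4 runs 1 units, time = 54
Finish times: [47, 50, 53, 54, 45]
Average turnaround = 249/5 = 49.8

49.8


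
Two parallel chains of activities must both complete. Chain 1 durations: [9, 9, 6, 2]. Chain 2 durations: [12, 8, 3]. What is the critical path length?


Path A total = 9 + 9 + 6 + 2 = 26
Path B total = 12 + 8 + 3 = 23
Critical path = longest path = max(26, 23) = 26

26


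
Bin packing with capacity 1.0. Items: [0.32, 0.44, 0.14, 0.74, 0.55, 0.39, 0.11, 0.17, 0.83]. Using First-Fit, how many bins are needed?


Place items sequentially using First-Fit:
  Item 0.32 -> new Bin 1
  Item 0.44 -> Bin 1 (now 0.76)
  Item 0.14 -> Bin 1 (now 0.9)
  Item 0.74 -> new Bin 2
  Item 0.55 -> new Bin 3
  Item 0.39 -> Bin 3 (now 0.94)
  Item 0.11 -> Bin 2 (now 0.85)
  Item 0.17 -> new Bin 4
  Item 0.83 -> Bin 4 (now 1.0)
Total bins used = 4

4


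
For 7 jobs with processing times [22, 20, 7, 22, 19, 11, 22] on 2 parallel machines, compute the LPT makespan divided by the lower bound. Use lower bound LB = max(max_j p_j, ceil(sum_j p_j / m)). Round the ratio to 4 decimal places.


LPT order: [22, 22, 22, 20, 19, 11, 7]
Machine loads after assignment: [62, 61]
LPT makespan = 62
Lower bound = max(max_job, ceil(total/2)) = max(22, 62) = 62
Ratio = 62 / 62 = 1.0

1.0


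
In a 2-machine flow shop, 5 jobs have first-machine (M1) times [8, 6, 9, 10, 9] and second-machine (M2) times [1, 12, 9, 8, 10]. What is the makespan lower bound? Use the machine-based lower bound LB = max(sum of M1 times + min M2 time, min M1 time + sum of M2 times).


LB1 = sum(M1 times) + min(M2 times) = 42 + 1 = 43
LB2 = min(M1 times) + sum(M2 times) = 6 + 40 = 46
Lower bound = max(LB1, LB2) = max(43, 46) = 46

46


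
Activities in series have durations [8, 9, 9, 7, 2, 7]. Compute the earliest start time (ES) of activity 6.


Activity 6 starts after activities 1 through 5 complete.
Predecessor durations: [8, 9, 9, 7, 2]
ES = 8 + 9 + 9 + 7 + 2 = 35

35


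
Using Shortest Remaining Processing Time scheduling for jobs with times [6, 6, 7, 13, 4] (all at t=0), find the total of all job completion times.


Since all jobs arrive at t=0, SRPT equals SPT ordering.
SPT order: [4, 6, 6, 7, 13]
Completion times:
  Job 1: p=4, C=4
  Job 2: p=6, C=10
  Job 3: p=6, C=16
  Job 4: p=7, C=23
  Job 5: p=13, C=36
Total completion time = 4 + 10 + 16 + 23 + 36 = 89

89


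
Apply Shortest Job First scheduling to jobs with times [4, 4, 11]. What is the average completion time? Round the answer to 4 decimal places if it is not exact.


SJF order (ascending): [4, 4, 11]
Completion times:
  Job 1: burst=4, C=4
  Job 2: burst=4, C=8
  Job 3: burst=11, C=19
Average completion = 31/3 = 10.3333

10.3333


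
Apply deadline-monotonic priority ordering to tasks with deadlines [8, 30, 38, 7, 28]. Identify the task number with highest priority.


Sort tasks by relative deadline (ascending):
  Task 4: deadline = 7
  Task 1: deadline = 8
  Task 5: deadline = 28
  Task 2: deadline = 30
  Task 3: deadline = 38
Priority order (highest first): [4, 1, 5, 2, 3]
Highest priority task = 4

4


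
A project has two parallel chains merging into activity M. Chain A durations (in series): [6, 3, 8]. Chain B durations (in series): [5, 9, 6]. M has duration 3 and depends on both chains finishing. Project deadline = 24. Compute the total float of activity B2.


Forward pass: ES(B2) = sum of predecessors on chain B = 5
EF = ES + duration = 5 + 9 = 14
Backward pass: LF(M) = deadline = 24; LS(M) = 24 - 3 = 21
LF(B2) = LS(M) - sum(successors on chain B) = 21 - 6 = 15
LS = LF - duration = 15 - 9 = 6
Total float = LS - ES = 6 - 5 = 1

1


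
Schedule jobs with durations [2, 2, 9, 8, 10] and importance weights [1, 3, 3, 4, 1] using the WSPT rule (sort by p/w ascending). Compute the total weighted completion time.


Compute p/w ratios and sort ascending (WSPT): [(2, 3), (2, 1), (8, 4), (9, 3), (10, 1)]
Compute weighted completion times:
  Job (p=2,w=3): C=2, w*C=3*2=6
  Job (p=2,w=1): C=4, w*C=1*4=4
  Job (p=8,w=4): C=12, w*C=4*12=48
  Job (p=9,w=3): C=21, w*C=3*21=63
  Job (p=10,w=1): C=31, w*C=1*31=31
Total weighted completion time = 152

152


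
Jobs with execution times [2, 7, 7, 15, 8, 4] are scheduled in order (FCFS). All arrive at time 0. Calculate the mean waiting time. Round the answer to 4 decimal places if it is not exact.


FCFS order (as given): [2, 7, 7, 15, 8, 4]
Waiting times:
  Job 1: wait = 0
  Job 2: wait = 2
  Job 3: wait = 9
  Job 4: wait = 16
  Job 5: wait = 31
  Job 6: wait = 39
Sum of waiting times = 97
Average waiting time = 97/6 = 16.1667

16.1667


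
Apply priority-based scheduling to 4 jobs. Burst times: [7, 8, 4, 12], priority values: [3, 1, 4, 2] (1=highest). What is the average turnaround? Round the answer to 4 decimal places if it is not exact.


Sort by priority (ascending = highest first):
Order: [(1, 8), (2, 12), (3, 7), (4, 4)]
Completion times:
  Priority 1, burst=8, C=8
  Priority 2, burst=12, C=20
  Priority 3, burst=7, C=27
  Priority 4, burst=4, C=31
Average turnaround = 86/4 = 21.5

21.5


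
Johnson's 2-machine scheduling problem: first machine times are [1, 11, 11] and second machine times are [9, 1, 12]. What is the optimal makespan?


Apply Johnson's rule:
  Group 1 (a <= b): [(1, 1, 9), (3, 11, 12)]
  Group 2 (a > b): [(2, 11, 1)]
Optimal job order: [1, 3, 2]
Schedule:
  Job 1: M1 done at 1, M2 done at 10
  Job 3: M1 done at 12, M2 done at 24
  Job 2: M1 done at 23, M2 done at 25
Makespan = 25

25


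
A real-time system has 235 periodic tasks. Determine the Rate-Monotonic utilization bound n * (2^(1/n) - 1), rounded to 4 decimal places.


Compute 2^(1/235) = 1.0029539167
Subtract 1: 1.0029539167 - 1 = 0.0029539167
Multiply by n: 235 * 0.0029539167 = 0.6941704245
Round to 4 dp: 0.6942

0.6942


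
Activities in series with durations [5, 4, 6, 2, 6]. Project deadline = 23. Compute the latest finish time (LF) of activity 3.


LF(activity 3) = deadline - sum of successor durations
Successors: activities 4 through 5 with durations [2, 6]
Sum of successor durations = 8
LF = 23 - 8 = 15

15


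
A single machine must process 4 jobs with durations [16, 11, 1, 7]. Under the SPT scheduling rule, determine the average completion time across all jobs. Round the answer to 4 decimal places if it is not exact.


Sort jobs by processing time (SPT order): [1, 7, 11, 16]
Compute completion times sequentially:
  Job 1: processing = 1, completes at 1
  Job 2: processing = 7, completes at 8
  Job 3: processing = 11, completes at 19
  Job 4: processing = 16, completes at 35
Sum of completion times = 63
Average completion time = 63/4 = 15.75

15.75


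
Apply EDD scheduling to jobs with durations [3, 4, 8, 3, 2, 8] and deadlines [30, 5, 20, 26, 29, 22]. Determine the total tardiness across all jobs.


Sort by due date (EDD order): [(4, 5), (8, 20), (8, 22), (3, 26), (2, 29), (3, 30)]
Compute completion times and tardiness:
  Job 1: p=4, d=5, C=4, tardiness=max(0,4-5)=0
  Job 2: p=8, d=20, C=12, tardiness=max(0,12-20)=0
  Job 3: p=8, d=22, C=20, tardiness=max(0,20-22)=0
  Job 4: p=3, d=26, C=23, tardiness=max(0,23-26)=0
  Job 5: p=2, d=29, C=25, tardiness=max(0,25-29)=0
  Job 6: p=3, d=30, C=28, tardiness=max(0,28-30)=0
Total tardiness = 0

0


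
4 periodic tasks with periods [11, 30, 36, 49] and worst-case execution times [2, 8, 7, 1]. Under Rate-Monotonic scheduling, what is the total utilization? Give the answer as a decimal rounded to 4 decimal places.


Compute individual utilizations (exact fractions):
  Task 1: C/T = 2/11 (approx. 0.1818)
  Task 2: C/T = 8/30 = 4/15 (approx. 0.2667)
  Task 3: C/T = 7/36 (approx. 0.1944)
  Task 4: C/T = 1/49 (approx. 0.0204)
Total utilization U = 2/11 + 4/15 + 7/36 + 1/49 = 64357/97020
Rounded to 4 decimal places: U = 0.6633
RM (Liu & Layland) bound for 4 tasks = 0.756828; compare with U = 64357/97020 (approx. 0.663337)
U <= bound, so schedulable by RM sufficient condition.

0.6633
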